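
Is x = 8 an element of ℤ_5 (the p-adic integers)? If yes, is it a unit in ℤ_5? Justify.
x ∈ ℤ_5^× (unit); v_5(x) = 0

ℤ_5 = {x ∈ ℚ_5 : v_5(x) ≥ 0} and ℤ_5^× = {x ∈ ℤ_5 : v_5(x) = 0}. Here v_5(8) = v_5(num) − v_5(den) = 0; compare against these criteria.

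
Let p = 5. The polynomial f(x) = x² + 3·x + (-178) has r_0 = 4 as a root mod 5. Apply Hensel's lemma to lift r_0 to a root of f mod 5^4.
r_3 = 529 (mod 625)

Hensel: r_{i+1} = r_i − f(r_i)·(f′(r_i))^{-1} mod 5^{i+2}, f′(x) = 2x + 3. Iterate:
  r_0 = 4 (mod 5)
  r_1 = 4 (mod 25)
  r_2 = 29 (mod 125)
  r_3 = 529 (mod 625)
Final: r = 529 satisfies f(r) ≡ 0 mod 5^4.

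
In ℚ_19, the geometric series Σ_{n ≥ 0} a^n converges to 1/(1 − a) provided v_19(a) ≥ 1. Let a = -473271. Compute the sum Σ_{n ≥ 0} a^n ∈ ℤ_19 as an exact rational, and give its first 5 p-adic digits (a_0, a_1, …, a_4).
Σ a^n = 1/(1 − a) = 1/473272;  first 5 digits = (1, 0, 0, 7, 15)

v_19(a) = 3 ≥ 1, so the series converges in ℤ_19 to 1/(1 − a) = 1/(1 − (-473271)) = 1/473272. Expand this rational in ℤ_19: compute digits iteratively via d_i = x_i mod 19, x_{i+1} = (x_i − d_i)/19. The first 5 digits are (1, 0, 0, 7, 15).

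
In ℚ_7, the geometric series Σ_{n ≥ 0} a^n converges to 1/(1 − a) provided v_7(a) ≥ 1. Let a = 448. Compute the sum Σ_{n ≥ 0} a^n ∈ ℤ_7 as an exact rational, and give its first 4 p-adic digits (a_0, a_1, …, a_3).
Σ a^n = 1/(1 − a) = -1/447;  first 4 digits = (1, 1, 3, 6)

v_7(a) = 1 ≥ 1, so the series converges in ℤ_7 to 1/(1 − a) = 1/(1 − 448) = -1/447. Expand this rational in ℤ_7: compute digits iteratively via d_i = x_i mod 7, x_{i+1} = (x_i − d_i)/7. The first 4 digits are (1, 1, 3, 6).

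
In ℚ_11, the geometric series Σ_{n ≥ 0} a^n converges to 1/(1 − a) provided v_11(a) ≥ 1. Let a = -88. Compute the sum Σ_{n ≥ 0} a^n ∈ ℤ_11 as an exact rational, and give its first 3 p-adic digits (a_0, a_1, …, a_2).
Σ a^n = 1/(1 − a) = 1/89;  first 3 digits = (1, 3, 8)

v_11(a) = 1 ≥ 1, so the series converges in ℤ_11 to 1/(1 − a) = 1/(1 − (-88)) = 1/89. Expand this rational in ℤ_11: compute digits iteratively via d_i = x_i mod 11, x_{i+1} = (x_i − d_i)/11. The first 3 digits are (1, 3, 8).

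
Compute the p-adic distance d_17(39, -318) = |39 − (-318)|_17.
d_17(39, -318) = 1/17

Step 1 — x − y = 39 − (-318) = 357. Step 2 — v_17(357) = 1 (factor: 357 = (17^1 · 21); the sign does not affect v_p). Step 3 — |x − y|_17 = 17^{-1} = 1/17.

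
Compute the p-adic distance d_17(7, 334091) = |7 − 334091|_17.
d_17(7, 334091) = 1/83521

Step 1 — x − y = 7 − 334091 = -334084. Step 2 — v_17(-334084) = 4 (factor: -334084 = −(17^4 · 4); the sign does not affect v_p). Step 3 — |x − y|_17 = 17^{-4} = 1/83521.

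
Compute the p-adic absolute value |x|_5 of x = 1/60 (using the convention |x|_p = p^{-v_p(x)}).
|1/60|_5 = 5

Step 1 — compute v_5(x) by factoring powers of 5 out of the numerator and denominator: v_5(1/60) = -1. Step 2 — apply |x|_p = p^{-v_p(x)} = 5^{1} = 5.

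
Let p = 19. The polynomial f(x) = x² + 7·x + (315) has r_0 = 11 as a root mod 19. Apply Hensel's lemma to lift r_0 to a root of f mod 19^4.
r_3 = 78405 (mod 130321)

Hensel: r_{i+1} = r_i − f(r_i)·(f′(r_i))^{-1} mod 19^{i+2}, f′(x) = 2x + 7. Iterate:
  r_0 = 11 (mod 19)
  r_1 = 68 (mod 361)
  r_2 = 2956 (mod 6859)
  r_3 = 78405 (mod 130321)
Final: r = 78405 satisfies f(r) ≡ 0 mod 19^4.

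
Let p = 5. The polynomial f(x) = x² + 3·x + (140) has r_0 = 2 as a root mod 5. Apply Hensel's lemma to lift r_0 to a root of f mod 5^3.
r_2 = 52 (mod 125)

Hensel: r_{i+1} = r_i − f(r_i)·(f′(r_i))^{-1} mod 5^{i+2}, f′(x) = 2x + 3. Iterate:
  r_0 = 2 (mod 5)
  r_1 = 2 (mod 25)
  r_2 = 52 (mod 125)
Final: r = 52 satisfies f(r) ≡ 0 mod 5^3.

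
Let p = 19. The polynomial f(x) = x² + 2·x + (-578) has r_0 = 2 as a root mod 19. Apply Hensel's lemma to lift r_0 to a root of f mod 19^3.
r_2 = 6595 (mod 6859)

Hensel: r_{i+1} = r_i − f(r_i)·(f′(r_i))^{-1} mod 19^{i+2}, f′(x) = 2x + 2. Iterate:
  r_0 = 2 (mod 19)
  r_1 = 97 (mod 361)
  r_2 = 6595 (mod 6859)
Final: r = 6595 satisfies f(r) ≡ 0 mod 19^3.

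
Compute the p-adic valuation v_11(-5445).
v_11(-5445) = 2

v_11(n) is the largest exponent k such that 11^k divides n. Factor out: -5445 = -11^2 · 45. (Sign doesn't affect v_p.) So v_11(-5445) = 2.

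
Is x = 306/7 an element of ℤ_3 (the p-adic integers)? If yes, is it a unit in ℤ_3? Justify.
x ∈ ℤ_3 but not a unit; v_3(x) = 2 > 0

ℤ_3 = {x ∈ ℚ_3 : v_3(x) ≥ 0} and ℤ_3^× = {x ∈ ℤ_3 : v_3(x) = 0}. Here v_3(306/7) = v_3(num) − v_3(den) = 2; compare against these criteria.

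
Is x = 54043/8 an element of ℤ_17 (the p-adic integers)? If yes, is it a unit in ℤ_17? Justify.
x ∈ ℤ_17 but not a unit; v_17(x) = 3 > 0

ℤ_17 = {x ∈ ℚ_17 : v_17(x) ≥ 0} and ℤ_17^× = {x ∈ ℤ_17 : v_17(x) = 0}. Here v_17(54043/8) = v_17(num) − v_17(den) = 3; compare against these criteria.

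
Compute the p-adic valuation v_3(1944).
v_3(1944) = 5

v_3(n) is the largest exponent k such that 3^k divides n. Factor out: 1944 = 3^5 · 8. (Sign doesn't affect v_p.) So v_3(1944) = 5.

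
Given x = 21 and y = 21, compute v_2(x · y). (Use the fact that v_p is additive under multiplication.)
v_2(441) = 0

v_p(x) = 0 (factor: 21 = 2^0 · 21); v_p(y) = 0 (factor: 21 = 2^0 · 21). Additivity: v_p(xy) = v_p(x) + v_p(y) = 0 + 0 = 0. (Direct check: xy = 441 = 2^0 · (441).)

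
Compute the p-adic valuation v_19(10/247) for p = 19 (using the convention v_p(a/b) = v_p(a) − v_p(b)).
v_19(10/247) = -1

Factor powers of 19 from the numerator and denominator of the reduced fraction: 10 = 19^0 · 10 and 247 = 19^1 · 13. Apply v_p(a/b) = v_p(a) − v_p(b): v_19(10/247) = 0 − 1 = -1.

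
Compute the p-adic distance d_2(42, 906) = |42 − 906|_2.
d_2(42, 906) = 1/32

Step 1 — x − y = 42 − 906 = -864. Step 2 — v_2(-864) = 5 (factor: -864 = −(2^5 · 27); the sign does not affect v_p). Step 3 — |x − y|_2 = 2^{-5} = 1/32.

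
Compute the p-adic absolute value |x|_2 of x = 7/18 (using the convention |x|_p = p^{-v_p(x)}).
|7/18|_2 = 2

Step 1 — compute v_2(x) by factoring powers of 2 out of the numerator and denominator: v_2(7/18) = -1. Step 2 — apply |x|_p = p^{-v_p(x)} = 2^{1} = 2.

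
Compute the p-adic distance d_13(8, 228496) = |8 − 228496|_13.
d_13(8, 228496) = 1/28561

Step 1 — x − y = 8 − 228496 = -228488. Step 2 — v_13(-228488) = 4 (factor: -228488 = −(13^4 · 8); the sign does not affect v_p). Step 3 — |x − y|_13 = 13^{-4} = 1/28561.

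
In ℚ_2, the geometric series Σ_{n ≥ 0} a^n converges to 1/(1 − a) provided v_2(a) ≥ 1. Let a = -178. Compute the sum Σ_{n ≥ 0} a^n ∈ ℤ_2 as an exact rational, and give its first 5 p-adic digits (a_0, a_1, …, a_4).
Σ a^n = 1/(1 − a) = 1/179;  first 5 digits = (1, 1, 0, 1, 1)

v_2(a) = 1 ≥ 1, so the series converges in ℤ_2 to 1/(1 − a) = 1/(1 − (-178)) = 1/179. Expand this rational in ℤ_2: compute digits iteratively via d_i = x_i mod 2, x_{i+1} = (x_i − d_i)/2. The first 5 digits are (1, 1, 0, 1, 1).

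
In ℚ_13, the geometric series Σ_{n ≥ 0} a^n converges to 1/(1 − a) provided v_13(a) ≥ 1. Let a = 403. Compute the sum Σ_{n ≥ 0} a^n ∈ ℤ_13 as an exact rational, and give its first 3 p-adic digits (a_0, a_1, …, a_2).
Σ a^n = 1/(1 − a) = -1/402;  first 3 digits = (1, 5, 1)

v_13(a) = 1 ≥ 1, so the series converges in ℤ_13 to 1/(1 − a) = 1/(1 − 403) = -1/402. Expand this rational in ℤ_13: compute digits iteratively via d_i = x_i mod 13, x_{i+1} = (x_i − d_i)/13. The first 3 digits are (1, 5, 1).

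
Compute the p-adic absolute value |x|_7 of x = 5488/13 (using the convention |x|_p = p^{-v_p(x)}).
|5488/13|_7 = 1/343

Step 1 — compute v_7(x) by factoring powers of 7 out of the numerator and denominator: v_7(5488/13) = 3. Step 2 — apply |x|_p = p^{-v_p(x)} = 7^{-3} = 1/343.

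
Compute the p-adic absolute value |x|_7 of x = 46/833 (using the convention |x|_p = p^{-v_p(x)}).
|46/833|_7 = 49

Step 1 — compute v_7(x) by factoring powers of 7 out of the numerator and denominator: v_7(46/833) = -2. Step 2 — apply |x|_p = p^{-v_p(x)} = 7^{2} = 49.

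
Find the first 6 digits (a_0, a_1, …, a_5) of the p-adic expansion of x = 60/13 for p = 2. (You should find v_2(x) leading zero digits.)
(a_0, …, a_5) = (0, 0, 1, 1, 0, 1)

v_2(60/13) = 2, so a_0 = ... = a_1 = 0. Factor out: x = 2^2 · u with u = 15/13 a unit in ℤ_2. Expand u iteratively via a_{v+i} = u_i mod 2, u_{i+1} = (u_i − a_{v+i})/2:
  u_0 = 15/13;  a_2 = 1;  u_1 = (u_0 − 1)/2 = 1/13
  u_1 = 1/13;  a_3 = 1;  u_2 = (u_1 − 1)/2 = -6/13
  u_2 = -6/13;  a_4 = 0;  u_3 = (u_2 − 0)/2 = -3/13
  u_3 = -3/13;  a_5 = 1;  u_4 = (u_3 − 1)/2 = -8/13
Digits: (0, 0, 1, 1, 0, 1).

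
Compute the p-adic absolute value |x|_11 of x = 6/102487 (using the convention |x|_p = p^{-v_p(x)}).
|6/102487|_11 = 14641

Step 1 — compute v_11(x) by factoring powers of 11 out of the numerator and denominator: v_11(6/102487) = -4. Step 2 — apply |x|_p = p^{-v_p(x)} = 11^{4} = 14641.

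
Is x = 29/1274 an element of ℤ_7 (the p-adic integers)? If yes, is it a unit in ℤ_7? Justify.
x ∉ ℤ_7 (v_7(x) = -2 < 0)

ℤ_7 = {x ∈ ℚ_7 : v_7(x) ≥ 0} and ℤ_7^× = {x ∈ ℤ_7 : v_7(x) = 0}. Here v_7(29/1274) = v_7(num) − v_7(den) = -2; compare against these criteria.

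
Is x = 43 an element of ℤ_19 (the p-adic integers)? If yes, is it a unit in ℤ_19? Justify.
x ∈ ℤ_19^× (unit); v_19(x) = 0

ℤ_19 = {x ∈ ℚ_19 : v_19(x) ≥ 0} and ℤ_19^× = {x ∈ ℤ_19 : v_19(x) = 0}. Here v_19(43) = v_19(num) − v_19(den) = 0; compare against these criteria.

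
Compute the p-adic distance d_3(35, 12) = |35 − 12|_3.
d_3(35, 12) = 1

Step 1 — x − y = 35 − 12 = 23. Step 2 — v_3(23) = 0 (factor: 23 = (3^0 · 23); the sign does not affect v_p). Step 3 — |x − y|_3 = 3^{0} = 1.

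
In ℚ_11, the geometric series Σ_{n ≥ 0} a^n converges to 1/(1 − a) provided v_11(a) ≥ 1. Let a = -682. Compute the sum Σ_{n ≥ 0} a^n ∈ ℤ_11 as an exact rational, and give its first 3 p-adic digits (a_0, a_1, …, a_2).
Σ a^n = 1/(1 − a) = 1/683;  first 3 digits = (1, 4, 10)

v_11(a) = 1 ≥ 1, so the series converges in ℤ_11 to 1/(1 − a) = 1/(1 − (-682)) = 1/683. Expand this rational in ℤ_11: compute digits iteratively via d_i = x_i mod 11, x_{i+1} = (x_i − d_i)/11. The first 3 digits are (1, 4, 10).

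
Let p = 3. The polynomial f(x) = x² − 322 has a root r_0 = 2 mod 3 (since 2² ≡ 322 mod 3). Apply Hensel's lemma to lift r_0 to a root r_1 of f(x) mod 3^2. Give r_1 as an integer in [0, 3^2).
r_1 = 5 (mod 9)

Hensel's recurrence: r_{i+1} = r_i − f(r_i)·(f′(r_i))^{-1} mod 3^{i+2}, with f′(x) = 2x. Iterate:
  r_0 = 2 (mod 3)
  r_1 = 5 (mod 9)
Final: r_1 = 5, and one checks f(r_1) ≡ 0 mod 3^2.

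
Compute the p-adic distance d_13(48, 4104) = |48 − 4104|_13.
d_13(48, 4104) = 1/169

Step 1 — x − y = 48 − 4104 = -4056. Step 2 — v_13(-4056) = 2 (factor: -4056 = −(13^2 · 24); the sign does not affect v_p). Step 3 — |x − y|_13 = 13^{-2} = 1/169.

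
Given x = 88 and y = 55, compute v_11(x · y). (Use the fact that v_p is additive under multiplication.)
v_11(4840) = 2

v_p(x) = 1 (factor: 88 = 11^1 · 8); v_p(y) = 1 (factor: 55 = 11^1 · 5). Additivity: v_p(xy) = v_p(x) + v_p(y) = 1 + 1 = 2. (Direct check: xy = 4840 = 11^2 · (40).)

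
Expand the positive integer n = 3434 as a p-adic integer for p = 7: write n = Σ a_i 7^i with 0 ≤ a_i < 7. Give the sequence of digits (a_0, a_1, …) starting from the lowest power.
(a_0, a_1, …) = (4, 0, 0, 3, 1)

Repeated division by 7 gives the digits low-to-high: 3434 = 4 + 3·7^3 + 1·7^4. Digit sequence: (4, 0, 0, 3, 1).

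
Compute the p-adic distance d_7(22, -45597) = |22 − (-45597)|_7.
d_7(22, -45597) = 1/2401

Step 1 — x − y = 22 − (-45597) = 45619. Step 2 — v_7(45619) = 4 (factor: 45619 = (7^4 · 19); the sign does not affect v_p). Step 3 — |x − y|_7 = 7^{-4} = 1/2401.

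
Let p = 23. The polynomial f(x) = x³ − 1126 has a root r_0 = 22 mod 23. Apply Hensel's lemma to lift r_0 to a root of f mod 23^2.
r_1 = 22 (mod 529)

Hensel: r_{i+1} = r_i − f(r_i)/f′(r_i) mod 23^{i+2}, where f′(x) = 3x². Iterate:
  r_0 = 22 (mod 23)
  r_1 = 22 (mod 529)
Final: r = 22 with f(r) ≡ 0 mod 23^2.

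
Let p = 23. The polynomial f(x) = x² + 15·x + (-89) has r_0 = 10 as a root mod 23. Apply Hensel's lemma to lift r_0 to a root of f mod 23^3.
r_2 = 9210 (mod 12167)

Hensel: r_{i+1} = r_i − f(r_i)·(f′(r_i))^{-1} mod 23^{i+2}, f′(x) = 2x + 15. Iterate:
  r_0 = 10 (mod 23)
  r_1 = 217 (mod 529)
  r_2 = 9210 (mod 12167)
Final: r = 9210 satisfies f(r) ≡ 0 mod 23^3.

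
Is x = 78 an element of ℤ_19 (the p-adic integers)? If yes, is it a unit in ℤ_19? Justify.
x ∈ ℤ_19^× (unit); v_19(x) = 0

ℤ_19 = {x ∈ ℚ_19 : v_19(x) ≥ 0} and ℤ_19^× = {x ∈ ℤ_19 : v_19(x) = 0}. Here v_19(78) = v_19(num) − v_19(den) = 0; compare against these criteria.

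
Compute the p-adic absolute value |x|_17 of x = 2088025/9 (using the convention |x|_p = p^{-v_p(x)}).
|2088025/9|_17 = 1/83521

Step 1 — compute v_17(x) by factoring powers of 17 out of the numerator and denominator: v_17(2088025/9) = 4. Step 2 — apply |x|_p = p^{-v_p(x)} = 17^{-4} = 1/83521.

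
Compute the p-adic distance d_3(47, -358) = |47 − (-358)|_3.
d_3(47, -358) = 1/81

Step 1 — x − y = 47 − (-358) = 405. Step 2 — v_3(405) = 4 (factor: 405 = (3^4 · 5); the sign does not affect v_p). Step 3 — |x − y|_3 = 3^{-4} = 1/81.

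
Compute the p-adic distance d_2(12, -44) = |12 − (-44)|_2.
d_2(12, -44) = 1/8

Step 1 — x − y = 12 − (-44) = 56. Step 2 — v_2(56) = 3 (factor: 56 = (2^3 · 7); the sign does not affect v_p). Step 3 — |x − y|_2 = 2^{-3} = 1/8.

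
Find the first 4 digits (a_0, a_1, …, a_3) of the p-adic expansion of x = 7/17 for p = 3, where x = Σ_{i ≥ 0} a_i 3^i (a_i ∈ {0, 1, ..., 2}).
(a_0, …, a_3) = (2, 0, 0, 1)

v_3(7/17) = 0 (numerator and denominator both coprime to 3), so x ∈ ℤ_3^×. Compute digits iteratively via a_i = x_i mod 3, x_{i+1} = (x_i − a_i)/3, with x_0 = x:
  x_0 = 7/17;  a_0 = 2;  x_1 = (x_0 − 2)/3 = -9/17
  x_1 = -9/17;  a_1 = 0;  x_2 = (x_1 − 0)/3 = -3/17
  x_2 = -3/17;  a_2 = 0;  x_3 = (x_2 − 0)/3 = -1/17
  x_3 = -1/17;  a_3 = 1;  x_4 = (x_3 − 1)/3 = -6/17
Digits: (2, 0, 0, 1).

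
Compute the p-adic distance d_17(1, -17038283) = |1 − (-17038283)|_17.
d_17(1, -17038283) = 1/1419857

Step 1 — x − y = 1 − (-17038283) = 17038284. Step 2 — v_17(17038284) = 5 (factor: 17038284 = (17^5 · 12); the sign does not affect v_p). Step 3 — |x − y|_17 = 17^{-5} = 1/1419857.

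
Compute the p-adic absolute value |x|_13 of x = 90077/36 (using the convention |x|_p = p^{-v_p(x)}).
|90077/36|_13 = 1/2197

Step 1 — compute v_13(x) by factoring powers of 13 out of the numerator and denominator: v_13(90077/36) = 3. Step 2 — apply |x|_p = p^{-v_p(x)} = 13^{-3} = 1/2197.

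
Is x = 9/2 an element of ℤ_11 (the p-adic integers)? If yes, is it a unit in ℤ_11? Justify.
x ∈ ℤ_11^× (unit); v_11(x) = 0

ℤ_11 = {x ∈ ℚ_11 : v_11(x) ≥ 0} and ℤ_11^× = {x ∈ ℤ_11 : v_11(x) = 0}. Here v_11(9/2) = v_11(num) − v_11(den) = 0; compare against these criteria.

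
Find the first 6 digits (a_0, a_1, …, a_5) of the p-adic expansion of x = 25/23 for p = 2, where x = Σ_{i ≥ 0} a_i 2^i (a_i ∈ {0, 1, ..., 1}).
(a_0, …, a_5) = (1, 1, 1, 1, 0, 0)

v_2(25/23) = 0 (numerator and denominator both coprime to 2), so x ∈ ℤ_2^×. Compute digits iteratively via a_i = x_i mod 2, x_{i+1} = (x_i − a_i)/2, with x_0 = x:
  x_0 = 25/23;  a_0 = 1;  x_1 = (x_0 − 1)/2 = 1/23
  x_1 = 1/23;  a_1 = 1;  x_2 = (x_1 − 1)/2 = -11/23
  x_2 = -11/23;  a_2 = 1;  x_3 = (x_2 − 1)/2 = -17/23
  x_3 = -17/23;  a_3 = 1;  x_4 = (x_3 − 1)/2 = -20/23
  x_4 = -20/23;  a_4 = 0;  x_5 = (x_4 − 0)/2 = -10/23
  x_5 = -10/23;  a_5 = 0;  x_6 = (x_5 − 0)/2 = -5/23
Digits: (1, 1, 1, 1, 0, 0).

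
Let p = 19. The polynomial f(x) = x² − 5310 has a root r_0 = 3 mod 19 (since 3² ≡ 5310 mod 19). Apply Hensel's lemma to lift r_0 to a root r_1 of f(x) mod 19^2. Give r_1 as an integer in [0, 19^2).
r_1 = 345 (mod 361)

Hensel's recurrence: r_{i+1} = r_i − f(r_i)·(f′(r_i))^{-1} mod 19^{i+2}, with f′(x) = 2x. Iterate:
  r_0 = 3 (mod 19)
  r_1 = 345 (mod 361)
Final: r_1 = 345, and one checks f(r_1) ≡ 0 mod 19^2.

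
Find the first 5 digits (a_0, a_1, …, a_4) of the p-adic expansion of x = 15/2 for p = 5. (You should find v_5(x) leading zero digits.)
(a_0, …, a_4) = (0, 4, 2, 2, 2)

v_5(15/2) = 1, so a_0 = ... = a_0 = 0. Factor out: x = 5^1 · u with u = 3/2 a unit in ℤ_5. Expand u iteratively via a_{v+i} = u_i mod 5, u_{i+1} = (u_i − a_{v+i})/5:
  u_0 = 3/2;  a_1 = 4;  u_1 = (u_0 − 4)/5 = -1/2
  u_1 = -1/2;  a_2 = 2;  u_2 = (u_1 − 2)/5 = -1/2
  u_2 = -1/2;  a_3 = 2;  u_3 = (u_2 − 2)/5 = -1/2
  u_3 = -1/2;  a_4 = 2;  u_4 = (u_3 − 2)/5 = -1/2
Digits: (0, 4, 2, 2, 2).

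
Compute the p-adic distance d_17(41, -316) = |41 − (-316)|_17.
d_17(41, -316) = 1/17

Step 1 — x − y = 41 − (-316) = 357. Step 2 — v_17(357) = 1 (factor: 357 = (17^1 · 21); the sign does not affect v_p). Step 3 — |x − y|_17 = 17^{-1} = 1/17.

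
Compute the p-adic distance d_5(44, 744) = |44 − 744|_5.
d_5(44, 744) = 1/25

Step 1 — x − y = 44 − 744 = -700. Step 2 — v_5(-700) = 2 (factor: -700 = −(5^2 · 28); the sign does not affect v_p). Step 3 — |x − y|_5 = 5^{-2} = 1/25.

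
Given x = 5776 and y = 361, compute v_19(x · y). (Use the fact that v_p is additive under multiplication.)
v_19(2085136) = 4

v_p(x) = 2 (factor: 5776 = 19^2 · 16); v_p(y) = 2 (factor: 361 = 19^2 · 1). Additivity: v_p(xy) = v_p(x) + v_p(y) = 2 + 2 = 4. (Direct check: xy = 2085136 = 19^4 · (16).)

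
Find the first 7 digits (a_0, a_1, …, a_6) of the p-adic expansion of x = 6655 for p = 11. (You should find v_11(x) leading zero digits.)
(a_0, …, a_6) = (0, 0, 0, 5, 0, 0, 0)

v_11(6655) = 3, so a_0 = ... = a_2 = 0. Factor out: x = 11^3 · u with u = 5 a unit in ℤ_11. Expand u iteratively via a_{v+i} = u_i mod 11, u_{i+1} = (u_i − a_{v+i})/11:
  u_0 = 5;  a_3 = 5;  u_1 = (u_0 − 5)/11 = 0
  u_1 = 0;  a_4 = 0;  u_2 = (u_1 − 0)/11 = 0
  u_2 = 0;  a_5 = 0;  u_3 = (u_2 − 0)/11 = 0
  u_3 = 0;  a_6 = 0;  u_4 = (u_3 − 0)/11 = 0
Digits: (0, 0, 0, 5, 0, 0, 0).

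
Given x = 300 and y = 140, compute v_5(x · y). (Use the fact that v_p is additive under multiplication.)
v_5(42000) = 3

v_p(x) = 2 (factor: 300 = 5^2 · 12); v_p(y) = 1 (factor: 140 = 5^1 · 28). Additivity: v_p(xy) = v_p(x) + v_p(y) = 2 + 1 = 3. (Direct check: xy = 42000 = 5^3 · (336).)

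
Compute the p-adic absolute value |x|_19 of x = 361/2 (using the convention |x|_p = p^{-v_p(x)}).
|361/2|_19 = 1/361

Step 1 — compute v_19(x) by factoring powers of 19 out of the numerator and denominator: v_19(361/2) = 2. Step 2 — apply |x|_p = p^{-v_p(x)} = 19^{-2} = 1/361.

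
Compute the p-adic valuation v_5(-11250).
v_5(-11250) = 4

v_5(n) is the largest exponent k such that 5^k divides n. Factor out: -11250 = -5^4 · 18. (Sign doesn't affect v_p.) So v_5(-11250) = 4.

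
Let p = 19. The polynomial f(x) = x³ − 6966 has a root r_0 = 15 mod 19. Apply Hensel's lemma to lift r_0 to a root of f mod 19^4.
r_3 = 79397 (mod 130321)

Hensel: r_{i+1} = r_i − f(r_i)/f′(r_i) mod 19^{i+2}, where f′(x) = 3x². Iterate:
  r_0 = 15 (mod 19)
  r_1 = 338 (mod 361)
  r_2 = 3948 (mod 6859)
  r_3 = 79397 (mod 130321)
Final: r = 79397 with f(r) ≡ 0 mod 19^4.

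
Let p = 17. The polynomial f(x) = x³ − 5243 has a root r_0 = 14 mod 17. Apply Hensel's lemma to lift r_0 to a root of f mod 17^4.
r_3 = 60925 (mod 83521)

Hensel: r_{i+1} = r_i − f(r_i)/f′(r_i) mod 17^{i+2}, where f′(x) = 3x². Iterate:
  r_0 = 14 (mod 17)
  r_1 = 235 (mod 289)
  r_2 = 1969 (mod 4913)
  r_3 = 60925 (mod 83521)
Final: r = 60925 with f(r) ≡ 0 mod 17^4.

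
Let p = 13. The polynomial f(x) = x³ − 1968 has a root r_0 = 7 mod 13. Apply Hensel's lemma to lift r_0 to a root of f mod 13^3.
r_2 = 878 (mod 2197)

Hensel: r_{i+1} = r_i − f(r_i)/f′(r_i) mod 13^{i+2}, where f′(x) = 3x². Iterate:
  r_0 = 7 (mod 13)
  r_1 = 33 (mod 169)
  r_2 = 878 (mod 2197)
Final: r = 878 with f(r) ≡ 0 mod 13^3.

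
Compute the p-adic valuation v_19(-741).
v_19(-741) = 1

v_19(n) is the largest exponent k such that 19^k divides n. Factor out: -741 = -19^1 · 39. (Sign doesn't affect v_p.) So v_19(-741) = 1.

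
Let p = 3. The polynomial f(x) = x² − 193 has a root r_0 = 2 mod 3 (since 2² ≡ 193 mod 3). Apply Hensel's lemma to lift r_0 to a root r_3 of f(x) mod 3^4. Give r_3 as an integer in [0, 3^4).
r_3 = 29 (mod 81)

Hensel's recurrence: r_{i+1} = r_i − f(r_i)·(f′(r_i))^{-1} mod 3^{i+2}, with f′(x) = 2x. Iterate:
  r_0 = 2 (mod 3)
  r_1 = 2 (mod 9)
  r_2 = 2 (mod 27)
  r_3 = 29 (mod 81)
Final: r_3 = 29, and one checks f(r_3) ≡ 0 mod 3^4.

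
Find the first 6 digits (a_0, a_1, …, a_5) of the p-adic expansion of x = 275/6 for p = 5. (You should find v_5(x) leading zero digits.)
(a_0, …, a_5) = (0, 0, 1, 1, 4, 0)

v_5(275/6) = 2, so a_0 = ... = a_1 = 0. Factor out: x = 5^2 · u with u = 11/6 a unit in ℤ_5. Expand u iteratively via a_{v+i} = u_i mod 5, u_{i+1} = (u_i − a_{v+i})/5:
  u_0 = 11/6;  a_2 = 1;  u_1 = (u_0 − 1)/5 = 1/6
  u_1 = 1/6;  a_3 = 1;  u_2 = (u_1 − 1)/5 = -1/6
  u_2 = -1/6;  a_4 = 4;  u_3 = (u_2 − 4)/5 = -5/6
  u_3 = -5/6;  a_5 = 0;  u_4 = (u_3 − 0)/5 = -1/6
Digits: (0, 0, 1, 1, 4, 0).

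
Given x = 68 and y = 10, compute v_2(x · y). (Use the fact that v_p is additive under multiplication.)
v_2(680) = 3

v_p(x) = 2 (factor: 68 = 2^2 · 17); v_p(y) = 1 (factor: 10 = 2^1 · 5). Additivity: v_p(xy) = v_p(x) + v_p(y) = 2 + 1 = 3. (Direct check: xy = 680 = 2^3 · (85).)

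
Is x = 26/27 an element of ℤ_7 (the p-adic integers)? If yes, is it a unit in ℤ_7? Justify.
x ∈ ℤ_7^× (unit); v_7(x) = 0

ℤ_7 = {x ∈ ℚ_7 : v_7(x) ≥ 0} and ℤ_7^× = {x ∈ ℤ_7 : v_7(x) = 0}. Here v_7(26/27) = v_7(num) − v_7(den) = 0; compare against these criteria.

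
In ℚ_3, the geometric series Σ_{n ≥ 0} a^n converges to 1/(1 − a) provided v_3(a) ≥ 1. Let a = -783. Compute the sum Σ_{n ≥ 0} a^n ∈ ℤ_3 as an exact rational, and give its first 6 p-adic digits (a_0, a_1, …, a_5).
Σ a^n = 1/(1 − a) = 1/784;  first 6 digits = (1, 0, 0, 1, 2, 2)

v_3(a) = 3 ≥ 1, so the series converges in ℤ_3 to 1/(1 − a) = 1/(1 − (-783)) = 1/784. Expand this rational in ℤ_3: compute digits iteratively via d_i = x_i mod 3, x_{i+1} = (x_i − d_i)/3. The first 6 digits are (1, 0, 0, 1, 2, 2).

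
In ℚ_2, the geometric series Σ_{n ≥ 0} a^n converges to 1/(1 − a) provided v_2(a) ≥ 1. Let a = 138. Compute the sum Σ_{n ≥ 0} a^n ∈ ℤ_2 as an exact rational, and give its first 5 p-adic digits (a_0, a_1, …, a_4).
Σ a^n = 1/(1 − a) = -1/137;  first 5 digits = (1, 1, 1, 0, 0)

v_2(a) = 1 ≥ 1, so the series converges in ℤ_2 to 1/(1 − a) = 1/(1 − 138) = -1/137. Expand this rational in ℤ_2: compute digits iteratively via d_i = x_i mod 2, x_{i+1} = (x_i − d_i)/2. The first 5 digits are (1, 1, 1, 0, 0).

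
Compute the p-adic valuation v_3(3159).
v_3(3159) = 5

v_3(n) is the largest exponent k such that 3^k divides n. Factor out: 3159 = 3^5 · 13. (Sign doesn't affect v_p.) So v_3(3159) = 5.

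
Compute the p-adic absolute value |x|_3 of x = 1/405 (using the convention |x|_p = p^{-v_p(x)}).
|1/405|_3 = 81

Step 1 — compute v_3(x) by factoring powers of 3 out of the numerator and denominator: v_3(1/405) = -4. Step 2 — apply |x|_p = p^{-v_p(x)} = 3^{4} = 81.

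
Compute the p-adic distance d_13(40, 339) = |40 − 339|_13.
d_13(40, 339) = 1/13

Step 1 — x − y = 40 − 339 = -299. Step 2 — v_13(-299) = 1 (factor: -299 = −(13^1 · 23); the sign does not affect v_p). Step 3 — |x − y|_13 = 13^{-1} = 1/13.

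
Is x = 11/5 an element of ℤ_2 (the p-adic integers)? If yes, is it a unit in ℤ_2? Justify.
x ∈ ℤ_2^× (unit); v_2(x) = 0

ℤ_2 = {x ∈ ℚ_2 : v_2(x) ≥ 0} and ℤ_2^× = {x ∈ ℤ_2 : v_2(x) = 0}. Here v_2(11/5) = v_2(num) − v_2(den) = 0; compare against these criteria.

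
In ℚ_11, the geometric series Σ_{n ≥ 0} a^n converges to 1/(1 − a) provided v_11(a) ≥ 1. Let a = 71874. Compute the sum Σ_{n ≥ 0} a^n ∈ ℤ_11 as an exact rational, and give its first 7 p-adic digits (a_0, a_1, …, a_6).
Σ a^n = 1/(1 − a) = -1/71873;  first 7 digits = (1, 0, 0, 10, 4, 0, 1)

v_11(a) = 3 ≥ 1, so the series converges in ℤ_11 to 1/(1 − a) = 1/(1 − 71874) = -1/71873. Expand this rational in ℤ_11: compute digits iteratively via d_i = x_i mod 11, x_{i+1} = (x_i − d_i)/11. The first 7 digits are (1, 0, 0, 10, 4, 0, 1).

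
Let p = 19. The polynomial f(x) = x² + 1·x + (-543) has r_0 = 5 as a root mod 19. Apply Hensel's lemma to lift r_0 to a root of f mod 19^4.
r_3 = 91680 (mod 130321)

Hensel: r_{i+1} = r_i − f(r_i)·(f′(r_i))^{-1} mod 19^{i+2}, f′(x) = 2x + 1. Iterate:
  r_0 = 5 (mod 19)
  r_1 = 347 (mod 361)
  r_2 = 2513 (mod 6859)
  r_3 = 91680 (mod 130321)
Final: r = 91680 satisfies f(r) ≡ 0 mod 19^4.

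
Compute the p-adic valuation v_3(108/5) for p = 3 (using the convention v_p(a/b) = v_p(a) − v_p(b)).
v_3(108/5) = 3

Factor powers of 3 from the numerator and denominator of the reduced fraction: 108 = 3^3 · 4 and 5 = 3^0 · 5. Apply v_p(a/b) = v_p(a) − v_p(b): v_3(108/5) = 3 − 0 = 3.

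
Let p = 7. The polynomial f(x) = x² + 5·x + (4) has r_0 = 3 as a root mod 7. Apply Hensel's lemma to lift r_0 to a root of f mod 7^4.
r_3 = 2397 (mod 2401)

Hensel: r_{i+1} = r_i − f(r_i)·(f′(r_i))^{-1} mod 7^{i+2}, f′(x) = 2x + 5. Iterate:
  r_0 = 3 (mod 7)
  r_1 = 45 (mod 49)
  r_2 = 339 (mod 343)
  r_3 = 2397 (mod 2401)
Final: r = 2397 satisfies f(r) ≡ 0 mod 7^4.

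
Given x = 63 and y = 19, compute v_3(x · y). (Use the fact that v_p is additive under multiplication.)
v_3(1197) = 2

v_p(x) = 2 (factor: 63 = 3^2 · 7); v_p(y) = 0 (factor: 19 = 3^0 · 19). Additivity: v_p(xy) = v_p(x) + v_p(y) = 2 + 0 = 2. (Direct check: xy = 1197 = 3^2 · (133).)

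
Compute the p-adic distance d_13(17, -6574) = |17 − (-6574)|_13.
d_13(17, -6574) = 1/2197

Step 1 — x − y = 17 − (-6574) = 6591. Step 2 — v_13(6591) = 3 (factor: 6591 = (13^3 · 3); the sign does not affect v_p). Step 3 — |x − y|_13 = 13^{-3} = 1/2197.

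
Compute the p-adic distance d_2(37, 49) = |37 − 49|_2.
d_2(37, 49) = 1/4

Step 1 — x − y = 37 − 49 = -12. Step 2 — v_2(-12) = 2 (factor: -12 = −(2^2 · 3); the sign does not affect v_p). Step 3 — |x − y|_2 = 2^{-2} = 1/4.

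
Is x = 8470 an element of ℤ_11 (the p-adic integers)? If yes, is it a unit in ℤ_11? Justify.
x ∈ ℤ_11 but not a unit; v_11(x) = 2 > 0

ℤ_11 = {x ∈ ℚ_11 : v_11(x) ≥ 0} and ℤ_11^× = {x ∈ ℤ_11 : v_11(x) = 0}. Here v_11(8470) = v_11(num) − v_11(den) = 2; compare against these criteria.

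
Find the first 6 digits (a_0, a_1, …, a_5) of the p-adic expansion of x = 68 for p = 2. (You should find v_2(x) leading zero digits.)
(a_0, …, a_5) = (0, 0, 1, 0, 0, 0)

v_2(68) = 2, so a_0 = ... = a_1 = 0. Factor out: x = 2^2 · u with u = 17 a unit in ℤ_2. Expand u iteratively via a_{v+i} = u_i mod 2, u_{i+1} = (u_i − a_{v+i})/2:
  u_0 = 17;  a_2 = 1;  u_1 = (u_0 − 1)/2 = 8
  u_1 = 8;  a_3 = 0;  u_2 = (u_1 − 0)/2 = 4
  u_2 = 4;  a_4 = 0;  u_3 = (u_2 − 0)/2 = 2
  u_3 = 2;  a_5 = 0;  u_4 = (u_3 − 0)/2 = 1
Digits: (0, 0, 1, 0, 0, 0).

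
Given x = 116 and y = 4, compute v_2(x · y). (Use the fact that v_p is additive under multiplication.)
v_2(464) = 4

v_p(x) = 2 (factor: 116 = 2^2 · 29); v_p(y) = 2 (factor: 4 = 2^2 · 1). Additivity: v_p(xy) = v_p(x) + v_p(y) = 2 + 2 = 4. (Direct check: xy = 464 = 2^4 · (29).)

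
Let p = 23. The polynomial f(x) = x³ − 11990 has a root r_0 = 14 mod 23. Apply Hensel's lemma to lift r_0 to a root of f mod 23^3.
r_2 = 6178 (mod 12167)

Hensel: r_{i+1} = r_i − f(r_i)/f′(r_i) mod 23^{i+2}, where f′(x) = 3x². Iterate:
  r_0 = 14 (mod 23)
  r_1 = 359 (mod 529)
  r_2 = 6178 (mod 12167)
Final: r = 6178 with f(r) ≡ 0 mod 23^3.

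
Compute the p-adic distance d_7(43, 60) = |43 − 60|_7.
d_7(43, 60) = 1

Step 1 — x − y = 43 − 60 = -17. Step 2 — v_7(-17) = 0 (factor: -17 = −(7^0 · 17); the sign does not affect v_p). Step 3 — |x − y|_7 = 7^{0} = 1.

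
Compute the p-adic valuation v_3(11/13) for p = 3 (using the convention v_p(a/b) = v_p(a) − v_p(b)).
v_3(11/13) = 0

Factor powers of 3 from the numerator and denominator of the reduced fraction: 11 = 3^0 · 11 and 13 = 3^0 · 13. Apply v_p(a/b) = v_p(a) − v_p(b): v_3(11/13) = 0 − 0 = 0.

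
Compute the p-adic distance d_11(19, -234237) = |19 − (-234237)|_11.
d_11(19, -234237) = 1/14641

Step 1 — x − y = 19 − (-234237) = 234256. Step 2 — v_11(234256) = 4 (factor: 234256 = (11^4 · 16); the sign does not affect v_p). Step 3 — |x − y|_11 = 11^{-4} = 1/14641.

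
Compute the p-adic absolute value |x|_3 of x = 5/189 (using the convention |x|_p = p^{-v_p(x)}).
|5/189|_3 = 27

Step 1 — compute v_3(x) by factoring powers of 3 out of the numerator and denominator: v_3(5/189) = -3. Step 2 — apply |x|_p = p^{-v_p(x)} = 3^{3} = 27.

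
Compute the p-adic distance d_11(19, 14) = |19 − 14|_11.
d_11(19, 14) = 1

Step 1 — x − y = 19 − 14 = 5. Step 2 — v_11(5) = 0 (factor: 5 = (11^0 · 5); the sign does not affect v_p). Step 3 — |x − y|_11 = 11^{0} = 1.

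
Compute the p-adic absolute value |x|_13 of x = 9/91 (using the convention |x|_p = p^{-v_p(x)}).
|9/91|_13 = 13

Step 1 — compute v_13(x) by factoring powers of 13 out of the numerator and denominator: v_13(9/91) = -1. Step 2 — apply |x|_p = p^{-v_p(x)} = 13^{1} = 13.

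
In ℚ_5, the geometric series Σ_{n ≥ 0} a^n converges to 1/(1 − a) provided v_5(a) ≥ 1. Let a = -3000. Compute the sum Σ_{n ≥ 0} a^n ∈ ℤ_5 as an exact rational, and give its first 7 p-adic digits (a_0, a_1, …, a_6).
Σ a^n = 1/(1 − a) = 1/3001;  first 7 digits = (1, 0, 0, 1, 0, 4, 0)

v_5(a) = 3 ≥ 1, so the series converges in ℤ_5 to 1/(1 − a) = 1/(1 − (-3000)) = 1/3001. Expand this rational in ℤ_5: compute digits iteratively via d_i = x_i mod 5, x_{i+1} = (x_i − d_i)/5. The first 7 digits are (1, 0, 0, 1, 0, 4, 0).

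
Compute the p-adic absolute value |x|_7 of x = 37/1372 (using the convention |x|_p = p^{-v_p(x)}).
|37/1372|_7 = 343

Step 1 — compute v_7(x) by factoring powers of 7 out of the numerator and denominator: v_7(37/1372) = -3. Step 2 — apply |x|_p = p^{-v_p(x)} = 7^{3} = 343.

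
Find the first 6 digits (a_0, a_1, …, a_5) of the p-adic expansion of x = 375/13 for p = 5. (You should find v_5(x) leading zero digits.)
(a_0, …, a_5) = (0, 0, 0, 1, 1, 4)

v_5(375/13) = 3, so a_0 = ... = a_2 = 0. Factor out: x = 5^3 · u with u = 3/13 a unit in ℤ_5. Expand u iteratively via a_{v+i} = u_i mod 5, u_{i+1} = (u_i − a_{v+i})/5:
  u_0 = 3/13;  a_3 = 1;  u_1 = (u_0 − 1)/5 = -2/13
  u_1 = -2/13;  a_4 = 1;  u_2 = (u_1 − 1)/5 = -3/13
  u_2 = -3/13;  a_5 = 4;  u_3 = (u_2 − 4)/5 = -11/13
Digits: (0, 0, 0, 1, 1, 4).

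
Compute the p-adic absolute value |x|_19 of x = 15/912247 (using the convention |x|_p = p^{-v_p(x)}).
|15/912247|_19 = 130321

Step 1 — compute v_19(x) by factoring powers of 19 out of the numerator and denominator: v_19(15/912247) = -4. Step 2 — apply |x|_p = p^{-v_p(x)} = 19^{4} = 130321.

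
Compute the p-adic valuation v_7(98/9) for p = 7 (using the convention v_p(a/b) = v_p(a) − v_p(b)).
v_7(98/9) = 2

Factor powers of 7 from the numerator and denominator of the reduced fraction: 98 = 7^2 · 2 and 9 = 7^0 · 9. Apply v_p(a/b) = v_p(a) − v_p(b): v_7(98/9) = 2 − 0 = 2.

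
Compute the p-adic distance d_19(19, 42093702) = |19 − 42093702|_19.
d_19(19, 42093702) = 1/2476099

Step 1 — x − y = 19 − 42093702 = -42093683. Step 2 — v_19(-42093683) = 5 (factor: -42093683 = −(19^5 · 17); the sign does not affect v_p). Step 3 — |x − y|_19 = 19^{-5} = 1/2476099.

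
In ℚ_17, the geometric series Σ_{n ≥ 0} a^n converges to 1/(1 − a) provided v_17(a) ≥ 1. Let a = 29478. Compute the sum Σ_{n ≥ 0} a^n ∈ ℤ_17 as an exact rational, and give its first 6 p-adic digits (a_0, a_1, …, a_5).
Σ a^n = 1/(1 − a) = -1/29477;  first 6 digits = (1, 0, 0, 6, 0, 0)

v_17(a) = 3 ≥ 1, so the series converges in ℤ_17 to 1/(1 − a) = 1/(1 − 29478) = -1/29477. Expand this rational in ℤ_17: compute digits iteratively via d_i = x_i mod 17, x_{i+1} = (x_i − d_i)/17. The first 6 digits are (1, 0, 0, 6, 0, 0).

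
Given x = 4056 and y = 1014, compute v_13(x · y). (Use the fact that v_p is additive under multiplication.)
v_13(4112784) = 4

v_p(x) = 2 (factor: 4056 = 13^2 · 24); v_p(y) = 2 (factor: 1014 = 13^2 · 6). Additivity: v_p(xy) = v_p(x) + v_p(y) = 2 + 2 = 4. (Direct check: xy = 4112784 = 13^4 · (144).)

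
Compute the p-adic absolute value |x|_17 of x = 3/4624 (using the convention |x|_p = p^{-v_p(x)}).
|3/4624|_17 = 289

Step 1 — compute v_17(x) by factoring powers of 17 out of the numerator and denominator: v_17(3/4624) = -2. Step 2 — apply |x|_p = p^{-v_p(x)} = 17^{2} = 289.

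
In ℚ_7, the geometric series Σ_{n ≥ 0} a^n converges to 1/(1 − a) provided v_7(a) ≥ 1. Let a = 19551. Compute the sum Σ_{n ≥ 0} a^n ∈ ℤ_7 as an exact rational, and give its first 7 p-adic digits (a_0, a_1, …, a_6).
Σ a^n = 1/(1 − a) = -1/19550;  first 7 digits = (1, 0, 0, 1, 1, 1, 1)

v_7(a) = 3 ≥ 1, so the series converges in ℤ_7 to 1/(1 − a) = 1/(1 − 19551) = -1/19550. Expand this rational in ℤ_7: compute digits iteratively via d_i = x_i mod 7, x_{i+1} = (x_i − d_i)/7. The first 7 digits are (1, 0, 0, 1, 1, 1, 1).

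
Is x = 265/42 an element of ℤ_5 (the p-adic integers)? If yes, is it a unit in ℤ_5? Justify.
x ∈ ℤ_5 but not a unit; v_5(x) = 1 > 0

ℤ_5 = {x ∈ ℚ_5 : v_5(x) ≥ 0} and ℤ_5^× = {x ∈ ℤ_5 : v_5(x) = 0}. Here v_5(265/42) = v_5(num) − v_5(den) = 1; compare against these criteria.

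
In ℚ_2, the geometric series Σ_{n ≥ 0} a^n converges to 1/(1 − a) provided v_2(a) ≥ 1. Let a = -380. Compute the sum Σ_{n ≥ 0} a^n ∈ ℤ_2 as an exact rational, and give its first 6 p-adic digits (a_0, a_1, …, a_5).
Σ a^n = 1/(1 − a) = 1/381;  first 6 digits = (1, 0, 1, 0, 1, 0)

v_2(a) = 2 ≥ 1, so the series converges in ℤ_2 to 1/(1 − a) = 1/(1 − (-380)) = 1/381. Expand this rational in ℤ_2: compute digits iteratively via d_i = x_i mod 2, x_{i+1} = (x_i − d_i)/2. The first 6 digits are (1, 0, 1, 0, 1, 0).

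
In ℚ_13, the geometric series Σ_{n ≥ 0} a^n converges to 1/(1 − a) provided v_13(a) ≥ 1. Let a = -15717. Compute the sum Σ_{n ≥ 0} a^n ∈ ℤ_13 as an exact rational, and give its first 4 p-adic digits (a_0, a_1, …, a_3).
Σ a^n = 1/(1 − a) = 1/15718;  first 4 digits = (1, 0, 11, 5)

v_13(a) = 2 ≥ 1, so the series converges in ℤ_13 to 1/(1 − a) = 1/(1 − (-15717)) = 1/15718. Expand this rational in ℤ_13: compute digits iteratively via d_i = x_i mod 13, x_{i+1} = (x_i − d_i)/13. The first 4 digits are (1, 0, 11, 5).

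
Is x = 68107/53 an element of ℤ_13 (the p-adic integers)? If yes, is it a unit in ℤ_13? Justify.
x ∈ ℤ_13 but not a unit; v_13(x) = 3 > 0

ℤ_13 = {x ∈ ℚ_13 : v_13(x) ≥ 0} and ℤ_13^× = {x ∈ ℤ_13 : v_13(x) = 0}. Here v_13(68107/53) = v_13(num) − v_13(den) = 3; compare against these criteria.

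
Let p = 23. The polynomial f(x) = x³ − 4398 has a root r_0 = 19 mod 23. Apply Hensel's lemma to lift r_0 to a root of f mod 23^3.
r_2 = 5930 (mod 12167)

Hensel: r_{i+1} = r_i − f(r_i)/f′(r_i) mod 23^{i+2}, where f′(x) = 3x². Iterate:
  r_0 = 19 (mod 23)
  r_1 = 111 (mod 529)
  r_2 = 5930 (mod 12167)
Final: r = 5930 with f(r) ≡ 0 mod 23^3.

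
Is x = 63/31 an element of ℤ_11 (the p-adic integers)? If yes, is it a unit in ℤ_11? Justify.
x ∈ ℤ_11^× (unit); v_11(x) = 0

ℤ_11 = {x ∈ ℚ_11 : v_11(x) ≥ 0} and ℤ_11^× = {x ∈ ℤ_11 : v_11(x) = 0}. Here v_11(63/31) = v_11(num) − v_11(den) = 0; compare against these criteria.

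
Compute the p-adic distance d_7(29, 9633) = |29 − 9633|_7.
d_7(29, 9633) = 1/2401

Step 1 — x − y = 29 − 9633 = -9604. Step 2 — v_7(-9604) = 4 (factor: -9604 = −(7^4 · 4); the sign does not affect v_p). Step 3 — |x − y|_7 = 7^{-4} = 1/2401.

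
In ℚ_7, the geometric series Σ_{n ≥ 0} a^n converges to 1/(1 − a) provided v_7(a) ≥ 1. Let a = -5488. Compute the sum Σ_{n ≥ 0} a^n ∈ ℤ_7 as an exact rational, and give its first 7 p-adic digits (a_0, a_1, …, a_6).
Σ a^n = 1/(1 − a) = 1/5489;  first 7 digits = (1, 0, 0, 5, 4, 6, 3)

v_7(a) = 3 ≥ 1, so the series converges in ℤ_7 to 1/(1 − a) = 1/(1 − (-5488)) = 1/5489. Expand this rational in ℤ_7: compute digits iteratively via d_i = x_i mod 7, x_{i+1} = (x_i − d_i)/7. The first 7 digits are (1, 0, 0, 5, 4, 6, 3).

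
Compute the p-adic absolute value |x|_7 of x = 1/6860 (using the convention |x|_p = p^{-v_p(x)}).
|1/6860|_7 = 343

Step 1 — compute v_7(x) by factoring powers of 7 out of the numerator and denominator: v_7(1/6860) = -3. Step 2 — apply |x|_p = p^{-v_p(x)} = 7^{3} = 343.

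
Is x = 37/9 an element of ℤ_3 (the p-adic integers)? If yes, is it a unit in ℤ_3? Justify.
x ∉ ℤ_3 (v_3(x) = -2 < 0)

ℤ_3 = {x ∈ ℚ_3 : v_3(x) ≥ 0} and ℤ_3^× = {x ∈ ℤ_3 : v_3(x) = 0}. Here v_3(37/9) = v_3(num) − v_3(den) = -2; compare against these criteria.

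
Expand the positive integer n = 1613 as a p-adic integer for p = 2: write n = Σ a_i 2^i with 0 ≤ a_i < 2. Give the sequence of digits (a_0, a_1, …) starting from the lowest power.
(a_0, a_1, …) = (1, 0, 1, 1, 0, 0, 1, 0, 0, 1, 1)

Repeated division by 2 gives the digits low-to-high: 1613 = 1 + 1·2^2 + 1·2^3 + 1·2^6 + 1·2^9 + 1·2^10. Digit sequence: (1, 0, 1, 1, 0, 0, 1, 0, 0, 1, 1).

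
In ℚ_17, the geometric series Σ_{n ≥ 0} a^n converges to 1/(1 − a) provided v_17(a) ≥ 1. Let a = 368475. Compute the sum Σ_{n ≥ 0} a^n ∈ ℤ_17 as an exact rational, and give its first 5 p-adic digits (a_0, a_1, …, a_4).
Σ a^n = 1/(1 − a) = -1/368474;  first 5 digits = (1, 0, 0, 7, 4)

v_17(a) = 3 ≥ 1, so the series converges in ℤ_17 to 1/(1 − a) = 1/(1 − 368475) = -1/368474. Expand this rational in ℤ_17: compute digits iteratively via d_i = x_i mod 17, x_{i+1} = (x_i − d_i)/17. The first 5 digits are (1, 0, 0, 7, 4).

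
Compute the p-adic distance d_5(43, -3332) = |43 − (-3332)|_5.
d_5(43, -3332) = 1/125

Step 1 — x − y = 43 − (-3332) = 3375. Step 2 — v_5(3375) = 3 (factor: 3375 = (5^3 · 27); the sign does not affect v_p). Step 3 — |x − y|_5 = 5^{-3} = 1/125.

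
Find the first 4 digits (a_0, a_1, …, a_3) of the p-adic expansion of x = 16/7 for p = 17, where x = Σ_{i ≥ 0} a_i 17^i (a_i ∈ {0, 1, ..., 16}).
(a_0, …, a_3) = (12, 14, 4, 7)

v_17(16/7) = 0 (numerator and denominator both coprime to 17), so x ∈ ℤ_17^×. Compute digits iteratively via a_i = x_i mod 17, x_{i+1} = (x_i − a_i)/17, with x_0 = x:
  x_0 = 16/7;  a_0 = 12;  x_1 = (x_0 − 12)/17 = -4/7
  x_1 = -4/7;  a_1 = 14;  x_2 = (x_1 − 14)/17 = -6/7
  x_2 = -6/7;  a_2 = 4;  x_3 = (x_2 − 4)/17 = -2/7
  x_3 = -2/7;  a_3 = 7;  x_4 = (x_3 − 7)/17 = -3/7
Digits: (12, 14, 4, 7).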